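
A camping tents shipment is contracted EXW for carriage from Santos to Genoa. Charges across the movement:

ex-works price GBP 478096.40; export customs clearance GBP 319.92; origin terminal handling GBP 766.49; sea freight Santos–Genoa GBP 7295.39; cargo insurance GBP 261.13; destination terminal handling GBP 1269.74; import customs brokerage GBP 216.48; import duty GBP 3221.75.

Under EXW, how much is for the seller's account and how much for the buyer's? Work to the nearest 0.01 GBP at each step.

EXW: the seller makes goods available at their premises; the buyer bears all onward costs.
Seller's account: goods 478096.40 = 478096.40
Buyer's account: export clearance 319.92 + origin terminal 766.49 + freight 7295.39 + insurance 261.13 + destination terminal 1269.74 + brokerage 216.48 + duty 3221.75 = 13350.90

Seller: GBP 478096.40; buyer: GBP 13350.90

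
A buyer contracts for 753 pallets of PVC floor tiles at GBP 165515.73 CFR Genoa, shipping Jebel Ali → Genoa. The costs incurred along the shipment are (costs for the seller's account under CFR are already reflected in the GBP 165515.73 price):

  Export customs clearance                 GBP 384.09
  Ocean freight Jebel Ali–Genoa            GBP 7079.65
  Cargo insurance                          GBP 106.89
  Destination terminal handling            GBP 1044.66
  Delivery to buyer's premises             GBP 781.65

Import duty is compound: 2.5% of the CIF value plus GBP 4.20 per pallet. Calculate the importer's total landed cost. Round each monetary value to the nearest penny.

CFR: the seller pays costs through ocean freight to the destination port, but not insurance.
Already in the invoice (seller's account under CFR): export clearance, freight — exclude.
CIF value = CFR price + insurance = 165515.73 + 106.89 = 165622.62
Ad valorem component: 165622.62 × 2.5% = 4140.57
Specific component: 753 × 4.20 = 3162.60
Import duty = 4140.57 + 3162.60 = 7303.17
Buyer bears: insurance 106.89 + destination terminal 1044.66 + delivery 781.65 + duty 7303.17 = 9236.37
Landed cost = invoice 165515.73 + 9236.37 = 174752.10

Total landed cost: GBP 174752.10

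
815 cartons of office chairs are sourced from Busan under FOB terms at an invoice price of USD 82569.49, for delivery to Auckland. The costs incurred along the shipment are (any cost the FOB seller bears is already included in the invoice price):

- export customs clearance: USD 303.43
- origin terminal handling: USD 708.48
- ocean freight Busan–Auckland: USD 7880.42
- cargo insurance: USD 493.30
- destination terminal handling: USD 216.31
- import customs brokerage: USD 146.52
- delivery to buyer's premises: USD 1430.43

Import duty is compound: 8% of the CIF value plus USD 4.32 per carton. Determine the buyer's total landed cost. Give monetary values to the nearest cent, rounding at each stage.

FOB: the seller bears costs until goods are on board at the origin port; the buyer bears freight, insurance and all costs thereafter.
Already in the invoice (seller's account under FOB): export clearance, origin terminal — exclude.
CIF value = FOB price + freight + insurance = 82569.49 + 7880.42 + 493.30 = 90943.21
Ad valorem component: 90943.21 × 8% = 7275.46
Specific component: 815 × 4.32 = 3520.80
Import duty = 7275.46 + 3520.80 = 10796.26
Buyer bears: freight 7880.42 + insurance 493.30 + destination terminal 216.31 + brokerage 146.52 + delivery 1430.43 + duty 10796.26 = 20963.24
Landed cost = invoice 82569.49 + 20963.24 = 103532.73

Total landed cost: USD 103532.73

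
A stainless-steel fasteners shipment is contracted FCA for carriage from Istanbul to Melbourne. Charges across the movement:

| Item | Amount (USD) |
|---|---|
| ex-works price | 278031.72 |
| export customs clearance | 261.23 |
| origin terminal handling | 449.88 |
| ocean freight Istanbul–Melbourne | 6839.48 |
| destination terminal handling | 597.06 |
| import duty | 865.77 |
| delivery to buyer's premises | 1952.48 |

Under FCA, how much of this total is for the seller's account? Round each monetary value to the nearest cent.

FCA: the seller delivers export-cleared goods to the carrier; the buyer bears costs from that point.
Seller's account: goods 278031.72 + export clearance 261.23 = 278292.95
Buyer's account: origin terminal 449.88 + freight 6839.48 + destination terminal 597.06 + duty 865.77 + delivery 1952.48 = 10704.67

Seller's account: USD 278292.95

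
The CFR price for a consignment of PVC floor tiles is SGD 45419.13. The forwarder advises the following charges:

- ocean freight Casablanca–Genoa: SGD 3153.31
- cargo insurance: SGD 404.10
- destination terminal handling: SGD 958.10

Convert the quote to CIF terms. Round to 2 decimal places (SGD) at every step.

CIF price: SGD 45823.23

Not relevant to the conversion: freight — on the seller under both CFR and CIF; already in the CFR price and stays in the CIF price. destination terminal — on the buyer under both terms; not part of either seller's price.
From CFR to CIF, the seller additionally bears: insurance.
CIF price = 45419.13 + 404.10 = 45823.23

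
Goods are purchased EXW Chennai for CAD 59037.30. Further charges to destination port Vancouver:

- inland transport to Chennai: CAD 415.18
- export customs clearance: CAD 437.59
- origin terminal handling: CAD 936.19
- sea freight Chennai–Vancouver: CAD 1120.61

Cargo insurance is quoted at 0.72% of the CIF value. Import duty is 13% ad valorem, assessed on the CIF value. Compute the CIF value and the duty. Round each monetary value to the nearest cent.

Let C be the CIF value. C = EXW price + pre-shipment costs + freight + 0.72% × C
C − 0.72% × C = 59037.30 + 415.18 + 437.59 + 936.19 + 1120.61
0.9928 × C = 61946.87
C = 61946.87 / 0.9928 = 62396.12
Insurance premium = 0.72% × 62396.12 = 449.25
Import duty = 62396.12 × 13% = 8111.50

CIF value: CAD 62396.12; import duty: CAD 8111.50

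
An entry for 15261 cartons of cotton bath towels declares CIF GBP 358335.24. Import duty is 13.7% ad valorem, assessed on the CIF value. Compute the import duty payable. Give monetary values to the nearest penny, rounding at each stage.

Import duty: GBP 49091.93

Import duty = 358335.24 × 13.7% = 49091.93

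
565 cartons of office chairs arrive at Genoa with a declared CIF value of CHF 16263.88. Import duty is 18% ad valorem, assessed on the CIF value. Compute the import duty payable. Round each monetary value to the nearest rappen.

Import duty = 16263.88 × 18% = 2927.50

Import duty: CHF 2927.50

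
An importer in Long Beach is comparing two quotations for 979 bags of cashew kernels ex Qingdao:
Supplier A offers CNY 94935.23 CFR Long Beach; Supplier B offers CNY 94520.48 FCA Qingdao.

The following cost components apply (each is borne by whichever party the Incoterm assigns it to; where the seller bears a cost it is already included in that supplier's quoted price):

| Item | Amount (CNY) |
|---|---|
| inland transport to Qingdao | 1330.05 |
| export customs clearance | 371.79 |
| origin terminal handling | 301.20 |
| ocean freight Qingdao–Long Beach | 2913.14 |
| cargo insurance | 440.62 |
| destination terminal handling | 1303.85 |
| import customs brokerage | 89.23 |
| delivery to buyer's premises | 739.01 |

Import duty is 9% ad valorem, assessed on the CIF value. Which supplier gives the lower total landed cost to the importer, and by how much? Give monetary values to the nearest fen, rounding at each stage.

Supplier A (CFR):
CIF value = CFR price + insurance = 94935.23 + 440.62 = 95375.85
Import duty = 95375.85 × 9% = 8583.83
Buyer bears (A): 440.62 + 1303.85 + 89.23 + 739.01 = 2572.71
Landed cost (A) = invoice 94935.23 + 2572.71 + duty 8583.83 = 106091.77
Supplier B (FCA):
CIF value = FCA price + origin terminal + freight + insurance = 94520.48 + 301.20 + 2913.14 + 440.62 = 98175.44
Import duty = 98175.44 × 9% = 8835.79
Buyer bears (B): 301.20 + 2913.14 + 440.62 + 1303.85 + 89.23 + 739.01 = 5787.05
Landed cost (B) = invoice 94520.48 + 5787.05 + duty 8835.79 = 109143.32
Difference = |106091.77 − 109143.32| = 3051.55

Supplier A is cheaper by CNY 3051.55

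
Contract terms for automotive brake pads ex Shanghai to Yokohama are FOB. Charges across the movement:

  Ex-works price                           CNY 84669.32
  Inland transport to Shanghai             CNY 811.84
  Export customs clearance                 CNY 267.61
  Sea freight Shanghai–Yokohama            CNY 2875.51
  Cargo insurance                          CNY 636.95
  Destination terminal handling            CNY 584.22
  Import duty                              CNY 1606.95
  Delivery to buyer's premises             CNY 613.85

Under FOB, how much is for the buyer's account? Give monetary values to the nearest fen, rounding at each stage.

Buyer's account: CNY 6317.48

FOB: the seller bears costs until goods are on board at the origin port; the buyer bears freight, insurance and all costs thereafter.
Seller's account: goods 84669.32 + inland to port 811.84 + export clearance 267.61 = 85748.77
Buyer's account: freight 2875.51 + insurance 636.95 + destination terminal 584.22 + duty 1606.95 + delivery 613.85 = 6317.48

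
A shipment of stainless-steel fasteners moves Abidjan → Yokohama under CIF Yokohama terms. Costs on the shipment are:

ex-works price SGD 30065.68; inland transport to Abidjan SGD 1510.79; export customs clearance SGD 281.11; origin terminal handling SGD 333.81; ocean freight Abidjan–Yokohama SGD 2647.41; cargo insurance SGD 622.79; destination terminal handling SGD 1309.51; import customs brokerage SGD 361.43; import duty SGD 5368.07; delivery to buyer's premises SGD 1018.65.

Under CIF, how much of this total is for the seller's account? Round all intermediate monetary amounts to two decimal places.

Seller's account: SGD 35461.59

CIF: the seller pays costs through ocean freight and marine insurance to the destination port.
Seller's account: goods 30065.68 + inland to port 1510.79 + export clearance 281.11 + origin terminal 333.81 + freight 2647.41 + insurance 622.79 = 35461.59
Buyer's account: destination terminal 1309.51 + brokerage 361.43 + duty 5368.07 + delivery 1018.65 = 8057.66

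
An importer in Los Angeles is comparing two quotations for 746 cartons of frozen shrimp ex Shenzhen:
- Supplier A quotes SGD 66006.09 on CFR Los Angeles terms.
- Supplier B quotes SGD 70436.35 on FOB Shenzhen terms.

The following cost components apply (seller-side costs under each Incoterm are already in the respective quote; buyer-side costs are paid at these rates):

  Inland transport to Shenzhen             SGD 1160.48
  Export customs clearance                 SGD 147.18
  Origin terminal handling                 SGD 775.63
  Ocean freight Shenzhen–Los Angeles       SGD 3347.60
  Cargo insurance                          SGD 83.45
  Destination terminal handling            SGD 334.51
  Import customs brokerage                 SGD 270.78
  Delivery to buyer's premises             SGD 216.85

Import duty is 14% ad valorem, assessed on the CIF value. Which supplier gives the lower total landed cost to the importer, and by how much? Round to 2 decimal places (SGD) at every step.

Supplier A is cheaper by SGD 8866.76

Supplier A (CFR):
CIF value = CFR price + insurance = 66006.09 + 83.45 = 66089.54
Import duty = 66089.54 × 14% = 9252.54
Buyer bears (A): 83.45 + 334.51 + 270.78 + 216.85 = 905.59
Landed cost (A) = invoice 66006.09 + 905.59 + duty 9252.54 = 76164.22
Supplier B (FOB):
CIF value = FOB price + freight + insurance = 70436.35 + 3347.60 + 83.45 = 73867.40
Import duty = 73867.40 × 14% = 10341.44
Buyer bears (B): 3347.60 + 83.45 + 334.51 + 270.78 + 216.85 = 4253.19
Landed cost (B) = invoice 70436.35 + 4253.19 + duty 10341.44 = 85030.98
Difference = |76164.22 − 85030.98| = 8866.76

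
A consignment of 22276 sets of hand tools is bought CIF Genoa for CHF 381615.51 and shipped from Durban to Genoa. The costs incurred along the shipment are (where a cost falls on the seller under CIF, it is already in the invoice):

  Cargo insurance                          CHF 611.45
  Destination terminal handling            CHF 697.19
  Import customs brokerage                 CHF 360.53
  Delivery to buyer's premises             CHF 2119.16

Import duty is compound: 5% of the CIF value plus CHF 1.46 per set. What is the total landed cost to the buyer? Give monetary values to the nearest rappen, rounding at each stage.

Total landed cost: CHF 436396.13

CIF: the seller pays costs through ocean freight and marine insurance to the destination port.
Already in the invoice (seller's account under CIF): insurance — exclude.
The CIF price already equals the CIF value: 381615.51
Ad valorem component: 381615.51 × 5% = 19080.78
Specific component: 22276 × 1.46 = 32522.96
Import duty = 19080.78 + 32522.96 = 51603.74
Buyer bears: destination terminal 697.19 + brokerage 360.53 + delivery 2119.16 + duty 51603.74 = 54780.62
Landed cost = invoice 381615.51 + 54780.62 = 436396.13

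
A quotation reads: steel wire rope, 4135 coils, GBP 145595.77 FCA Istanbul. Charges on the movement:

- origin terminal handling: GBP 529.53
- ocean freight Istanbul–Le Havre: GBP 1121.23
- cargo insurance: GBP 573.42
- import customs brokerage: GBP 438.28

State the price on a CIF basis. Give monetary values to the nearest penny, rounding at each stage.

Not relevant to the conversion: brokerage — on the buyer under both terms; not part of either seller's price.
From FCA to CIF, the seller additionally bears: origin terminal, freight, insurance.
CIF price = 145595.77 + 529.53 + 1121.23 + 573.42 = 147819.95

CIF price: GBP 147819.95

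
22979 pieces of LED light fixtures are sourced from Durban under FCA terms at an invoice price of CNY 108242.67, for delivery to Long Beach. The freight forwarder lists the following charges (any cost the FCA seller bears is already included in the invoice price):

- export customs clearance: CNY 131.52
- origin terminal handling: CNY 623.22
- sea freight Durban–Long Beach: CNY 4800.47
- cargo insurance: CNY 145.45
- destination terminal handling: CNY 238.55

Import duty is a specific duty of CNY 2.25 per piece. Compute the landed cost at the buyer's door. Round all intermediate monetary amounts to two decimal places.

FCA: the seller delivers export-cleared goods to the carrier; the buyer bears costs from that point.
Already in the invoice (seller's account under FCA): export clearance — exclude.
CIF value = FCA price + origin terminal + freight + insurance = 108242.67 + 623.22 + 4800.47 + 145.45 = 113811.81
Import duty = 22979 × 2.25 = 51702.75
Buyer bears: origin terminal 623.22 + freight 4800.47 + insurance 145.45 + destination terminal 238.55 + duty 51702.75 = 57510.44
Landed cost = invoice 108242.67 + 57510.44 = 165753.11

Total landed cost: CNY 165753.11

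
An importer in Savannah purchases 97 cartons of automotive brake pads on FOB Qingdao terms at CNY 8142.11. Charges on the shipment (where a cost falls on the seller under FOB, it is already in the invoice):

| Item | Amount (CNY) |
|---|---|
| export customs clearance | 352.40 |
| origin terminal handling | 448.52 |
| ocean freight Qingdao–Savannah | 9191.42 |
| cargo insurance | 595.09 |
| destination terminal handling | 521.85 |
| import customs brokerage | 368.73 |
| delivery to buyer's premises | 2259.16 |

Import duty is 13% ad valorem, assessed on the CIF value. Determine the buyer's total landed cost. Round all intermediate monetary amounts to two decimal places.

Total landed cost: CNY 23409.08

FOB: the seller bears costs until goods are on board at the origin port; the buyer bears freight, insurance and all costs thereafter.
Already in the invoice (seller's account under FOB): export clearance, origin terminal — exclude.
CIF value = FOB price + freight + insurance = 8142.11 + 9191.42 + 595.09 = 17928.62
Import duty = 17928.62 × 13% = 2330.72
Buyer bears: freight 9191.42 + insurance 595.09 + destination terminal 521.85 + brokerage 368.73 + delivery 2259.16 + duty 2330.72 = 15266.97
Landed cost = invoice 8142.11 + 15266.97 = 23409.08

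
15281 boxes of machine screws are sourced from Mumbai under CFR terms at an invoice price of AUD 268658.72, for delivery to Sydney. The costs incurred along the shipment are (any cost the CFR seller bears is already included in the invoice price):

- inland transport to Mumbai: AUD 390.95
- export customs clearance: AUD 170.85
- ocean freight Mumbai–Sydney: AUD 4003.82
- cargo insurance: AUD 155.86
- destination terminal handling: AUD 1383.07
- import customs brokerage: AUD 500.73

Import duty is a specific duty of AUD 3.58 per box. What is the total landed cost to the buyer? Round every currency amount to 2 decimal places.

CFR: the seller pays costs through ocean freight to the destination port, but not insurance.
Already in the invoice (seller's account under CFR): inland to port, export clearance, freight — exclude.
CIF value = CFR price + insurance = 268658.72 + 155.86 = 268814.58
Import duty = 15281 × 3.58 = 54705.98
Buyer bears: insurance 155.86 + destination terminal 1383.07 + brokerage 500.73 + duty 54705.98 = 56745.64
Landed cost = invoice 268658.72 + 56745.64 = 325404.36

Total landed cost: AUD 325404.36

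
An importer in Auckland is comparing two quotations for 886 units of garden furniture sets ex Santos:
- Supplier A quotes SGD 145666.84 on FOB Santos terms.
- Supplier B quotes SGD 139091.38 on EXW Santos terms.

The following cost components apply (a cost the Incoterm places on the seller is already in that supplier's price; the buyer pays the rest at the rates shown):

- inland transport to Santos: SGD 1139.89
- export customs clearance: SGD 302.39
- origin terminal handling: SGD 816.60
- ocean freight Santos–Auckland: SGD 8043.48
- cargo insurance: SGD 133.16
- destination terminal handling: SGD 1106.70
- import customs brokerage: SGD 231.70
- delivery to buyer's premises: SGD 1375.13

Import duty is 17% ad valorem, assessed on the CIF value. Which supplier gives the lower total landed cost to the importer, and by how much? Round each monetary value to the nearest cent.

Supplier B is cheaper by SGD 5050.40

Supplier A (FOB):
CIF value = FOB price + freight + insurance = 145666.84 + 8043.48 + 133.16 = 153843.48
Import duty = 153843.48 × 17% = 26153.39
Buyer bears (A): 8043.48 + 133.16 + 1106.70 + 231.70 + 1375.13 = 10890.17
Landed cost (A) = invoice 145666.84 + 10890.17 + duty 26153.39 = 182710.40
Supplier B (EXW):
CIF value = EXW price + inland to port + export clearance + origin terminal + freight + insurance = 139091.38 + 1139.89 + 302.39 + 816.60 + 8043.48 + 133.16 = 149526.90
Import duty = 149526.90 × 17% = 25419.57
Buyer bears (B): 1139.89 + 302.39 + 816.60 + 8043.48 + 133.16 + 1106.70 + 231.70 + 1375.13 = 13149.05
Landed cost (B) = invoice 139091.38 + 13149.05 + duty 25419.57 = 177660.00
Difference = |182710.40 − 177660.00| = 5050.40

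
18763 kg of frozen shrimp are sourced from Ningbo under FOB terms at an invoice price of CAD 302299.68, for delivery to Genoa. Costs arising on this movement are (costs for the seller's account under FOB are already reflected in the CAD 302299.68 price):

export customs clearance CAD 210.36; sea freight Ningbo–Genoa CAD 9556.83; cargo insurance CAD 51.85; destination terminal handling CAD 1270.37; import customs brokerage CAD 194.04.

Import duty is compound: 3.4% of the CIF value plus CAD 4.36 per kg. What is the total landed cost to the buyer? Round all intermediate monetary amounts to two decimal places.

Total landed cost: CAD 405784.33

FOB: the seller bears costs until goods are on board at the origin port; the buyer bears freight, insurance and all costs thereafter.
Already in the invoice (seller's account under FOB): export clearance — exclude.
CIF value = FOB price + freight + insurance = 302299.68 + 9556.83 + 51.85 = 311908.36
Ad valorem component: 311908.36 × 3.4% = 10604.88
Specific component: 18763 × 4.36 = 81806.68
Import duty = 10604.88 + 81806.68 = 92411.56
Buyer bears: freight 9556.83 + insurance 51.85 + destination terminal 1270.37 + brokerage 194.04 + duty 92411.56 = 103484.65
Landed cost = invoice 302299.68 + 103484.65 = 405784.33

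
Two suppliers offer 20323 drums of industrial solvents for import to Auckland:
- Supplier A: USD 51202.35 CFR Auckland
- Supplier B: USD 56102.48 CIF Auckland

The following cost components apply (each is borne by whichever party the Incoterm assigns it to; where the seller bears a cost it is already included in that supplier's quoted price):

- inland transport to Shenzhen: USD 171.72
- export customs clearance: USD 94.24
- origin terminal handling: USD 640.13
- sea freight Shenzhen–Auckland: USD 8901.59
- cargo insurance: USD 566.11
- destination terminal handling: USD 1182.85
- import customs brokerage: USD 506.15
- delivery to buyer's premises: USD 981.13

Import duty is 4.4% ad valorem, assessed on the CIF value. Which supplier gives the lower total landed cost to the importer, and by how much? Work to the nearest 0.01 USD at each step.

Supplier A (CFR):
CIF value = CFR price + insurance = 51202.35 + 566.11 = 51768.46
Import duty = 51768.46 × 4.4% = 2277.81
Buyer bears (A): 566.11 + 1182.85 + 506.15 + 981.13 = 3236.24
Landed cost (A) = invoice 51202.35 + 3236.24 + duty 2277.81 = 56716.40
Supplier B (CIF):
The CIF price already equals the CIF value: 56102.48
Import duty = 56102.48 × 4.4% = 2468.51
Buyer bears (B): 1182.85 + 506.15 + 981.13 = 2670.13
Landed cost (B) = invoice 56102.48 + 2670.13 + duty 2468.51 = 61241.12
Difference = |56716.40 − 61241.12| = 4524.72

Supplier A is cheaper by USD 4524.72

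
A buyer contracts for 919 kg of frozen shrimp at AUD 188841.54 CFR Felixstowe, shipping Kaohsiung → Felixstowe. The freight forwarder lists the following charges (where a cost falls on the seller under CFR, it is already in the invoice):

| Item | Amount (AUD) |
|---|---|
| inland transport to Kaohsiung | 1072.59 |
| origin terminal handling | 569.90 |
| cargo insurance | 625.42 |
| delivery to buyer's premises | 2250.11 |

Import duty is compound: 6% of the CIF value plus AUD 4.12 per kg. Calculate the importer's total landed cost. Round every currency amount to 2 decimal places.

Total landed cost: AUD 206871.37

CFR: the seller pays costs through ocean freight to the destination port, but not insurance.
Already in the invoice (seller's account under CFR): inland to port, origin terminal — exclude.
CIF value = CFR price + insurance = 188841.54 + 625.42 = 189466.96
Ad valorem component: 189466.96 × 6% = 11368.02
Specific component: 919 × 4.12 = 3786.28
Import duty = 11368.02 + 3786.28 = 15154.30
Buyer bears: insurance 625.42 + delivery 2250.11 + duty 15154.30 = 18029.83
Landed cost = invoice 188841.54 + 18029.83 = 206871.37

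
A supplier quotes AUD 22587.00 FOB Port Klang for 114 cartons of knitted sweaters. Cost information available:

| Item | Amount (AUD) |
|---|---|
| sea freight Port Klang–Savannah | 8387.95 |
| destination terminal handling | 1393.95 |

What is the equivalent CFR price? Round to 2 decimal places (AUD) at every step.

Not relevant to the conversion: destination terminal — on the buyer under both terms; not part of either seller's price.
From FOB to CFR, the seller additionally bears: freight.
CFR price = 22587.00 + 8387.95 = 30974.95

CFR price: AUD 30974.95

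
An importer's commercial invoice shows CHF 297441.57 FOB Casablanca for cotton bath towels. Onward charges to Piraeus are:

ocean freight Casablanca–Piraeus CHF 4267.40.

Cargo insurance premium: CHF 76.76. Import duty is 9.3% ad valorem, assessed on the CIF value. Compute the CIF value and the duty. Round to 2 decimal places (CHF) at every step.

CIF value: CHF 301785.73; import duty: CHF 28066.07

CIF = FOB price + freight + insurance
CIF = 297441.57 + 4267.40 + 76.76 = 301785.73
Import duty = 301785.73 × 9.3% = 28066.07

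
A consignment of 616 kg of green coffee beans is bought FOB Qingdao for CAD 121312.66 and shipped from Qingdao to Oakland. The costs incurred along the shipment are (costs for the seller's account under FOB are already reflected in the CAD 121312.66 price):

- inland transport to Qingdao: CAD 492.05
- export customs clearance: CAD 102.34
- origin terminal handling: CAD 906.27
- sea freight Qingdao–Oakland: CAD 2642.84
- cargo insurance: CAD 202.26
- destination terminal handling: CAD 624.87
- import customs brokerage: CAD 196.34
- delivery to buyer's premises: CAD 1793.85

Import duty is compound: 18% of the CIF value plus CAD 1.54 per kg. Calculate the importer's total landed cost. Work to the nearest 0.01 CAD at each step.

FOB: the seller bears costs until goods are on board at the origin port; the buyer bears freight, insurance and all costs thereafter.
Already in the invoice (seller's account under FOB): inland to port, export clearance, origin terminal — exclude.
CIF value = FOB price + freight + insurance = 121312.66 + 2642.84 + 202.26 = 124157.76
Ad valorem component: 124157.76 × 18% = 22348.40
Specific component: 616 × 1.54 = 948.64
Import duty = 22348.40 + 948.64 = 23297.04
Buyer bears: freight 2642.84 + insurance 202.26 + destination terminal 624.87 + brokerage 196.34 + delivery 1793.85 + duty 23297.04 = 28757.20
Landed cost = invoice 121312.66 + 28757.20 = 150069.86

Total landed cost: CAD 150069.86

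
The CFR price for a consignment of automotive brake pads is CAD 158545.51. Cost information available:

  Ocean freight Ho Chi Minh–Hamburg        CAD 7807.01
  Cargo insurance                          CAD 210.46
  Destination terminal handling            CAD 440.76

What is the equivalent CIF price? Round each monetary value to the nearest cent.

Not relevant to the conversion: freight — on the seller under both CFR and CIF; already in the CFR price and stays in the CIF price. destination terminal — on the buyer under both terms; not part of either seller's price.
From CFR to CIF, the seller additionally bears: insurance.
CIF price = 158545.51 + 210.46 = 158755.97

CIF price: CAD 158755.97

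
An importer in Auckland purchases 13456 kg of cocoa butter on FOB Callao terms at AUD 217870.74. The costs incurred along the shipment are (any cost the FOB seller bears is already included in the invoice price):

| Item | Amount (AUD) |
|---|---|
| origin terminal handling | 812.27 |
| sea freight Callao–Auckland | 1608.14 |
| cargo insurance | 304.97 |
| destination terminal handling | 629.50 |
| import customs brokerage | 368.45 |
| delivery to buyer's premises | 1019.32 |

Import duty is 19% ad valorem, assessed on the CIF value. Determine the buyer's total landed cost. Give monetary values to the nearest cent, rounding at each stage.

FOB: the seller bears costs until goods are on board at the origin port; the buyer bears freight, insurance and all costs thereafter.
Already in the invoice (seller's account under FOB): origin terminal — exclude.
CIF value = FOB price + freight + insurance = 217870.74 + 1608.14 + 304.97 = 219783.85
Import duty = 219783.85 × 19% = 41758.93
Buyer bears: freight 1608.14 + insurance 304.97 + destination terminal 629.50 + brokerage 368.45 + delivery 1019.32 + duty 41758.93 = 45689.31
Landed cost = invoice 217870.74 + 45689.31 = 263560.05

Total landed cost: AUD 263560.05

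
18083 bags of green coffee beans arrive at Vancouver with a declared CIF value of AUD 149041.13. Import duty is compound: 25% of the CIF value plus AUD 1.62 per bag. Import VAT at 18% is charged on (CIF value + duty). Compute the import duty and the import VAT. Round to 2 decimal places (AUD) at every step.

Import duty: AUD 66554.74; import VAT: AUD 38807.26

Ad valorem component: 149041.13 × 25% = 37260.28
Specific component: 18083 × 1.62 = 29294.46
Import duty = 37260.28 + 29294.46 = 66554.74
VAT base = CIF + duty = 149041.13 + 66554.74 = 215595.87
Import VAT = 215595.87 × 18% = 38807.26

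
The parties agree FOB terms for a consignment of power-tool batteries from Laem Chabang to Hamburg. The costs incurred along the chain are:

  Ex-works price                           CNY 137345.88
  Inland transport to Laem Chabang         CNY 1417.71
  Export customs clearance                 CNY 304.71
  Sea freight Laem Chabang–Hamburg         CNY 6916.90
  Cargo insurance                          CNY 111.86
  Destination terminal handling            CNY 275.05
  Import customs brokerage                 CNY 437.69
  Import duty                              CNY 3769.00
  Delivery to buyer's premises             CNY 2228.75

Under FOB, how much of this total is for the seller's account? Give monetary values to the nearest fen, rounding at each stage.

FOB: the seller bears costs until goods are on board at the origin port; the buyer bears freight, insurance and all costs thereafter.
Seller's account: goods 137345.88 + inland to port 1417.71 + export clearance 304.71 = 139068.30
Buyer's account: freight 6916.90 + insurance 111.86 + destination terminal 275.05 + brokerage 437.69 + duty 3769.00 + delivery 2228.75 = 13739.25

Seller's account: CNY 139068.30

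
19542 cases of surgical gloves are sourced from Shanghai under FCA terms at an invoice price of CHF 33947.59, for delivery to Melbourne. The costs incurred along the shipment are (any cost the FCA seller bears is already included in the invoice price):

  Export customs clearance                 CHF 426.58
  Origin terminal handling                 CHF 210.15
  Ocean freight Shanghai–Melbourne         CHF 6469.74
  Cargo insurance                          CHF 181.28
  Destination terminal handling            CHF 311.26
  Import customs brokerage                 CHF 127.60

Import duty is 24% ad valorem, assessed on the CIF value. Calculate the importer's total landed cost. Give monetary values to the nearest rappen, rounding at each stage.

Total landed cost: CHF 51041.72

FCA: the seller delivers export-cleared goods to the carrier; the buyer bears costs from that point.
Already in the invoice (seller's account under FCA): export clearance — exclude.
CIF value = FCA price + origin terminal + freight + insurance = 33947.59 + 210.15 + 6469.74 + 181.28 = 40808.76
Import duty = 40808.76 × 24% = 9794.10
Buyer bears: origin terminal 210.15 + freight 6469.74 + insurance 181.28 + destination terminal 311.26 + brokerage 127.60 + duty 9794.10 = 17094.13
Landed cost = invoice 33947.59 + 17094.13 = 51041.72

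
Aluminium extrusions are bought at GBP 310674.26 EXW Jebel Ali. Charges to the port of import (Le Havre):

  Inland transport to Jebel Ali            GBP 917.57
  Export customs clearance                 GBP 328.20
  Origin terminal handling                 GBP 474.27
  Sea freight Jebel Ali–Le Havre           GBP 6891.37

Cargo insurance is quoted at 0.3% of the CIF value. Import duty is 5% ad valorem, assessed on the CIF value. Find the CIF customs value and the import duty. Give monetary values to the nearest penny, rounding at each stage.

Let C be the CIF value. C = EXW price + pre-shipment costs + freight + 0.3% × C
C − 0.3% × C = 310674.26 + 917.57 + 328.20 + 474.27 + 6891.37
0.997 × C = 319285.67
C = 319285.67 / 0.997 = 320246.41
Insurance premium = 0.3% × 320246.41 = 960.74
Import duty = 320246.41 × 5% = 16012.32

CIF value: GBP 320246.41; import duty: GBP 16012.32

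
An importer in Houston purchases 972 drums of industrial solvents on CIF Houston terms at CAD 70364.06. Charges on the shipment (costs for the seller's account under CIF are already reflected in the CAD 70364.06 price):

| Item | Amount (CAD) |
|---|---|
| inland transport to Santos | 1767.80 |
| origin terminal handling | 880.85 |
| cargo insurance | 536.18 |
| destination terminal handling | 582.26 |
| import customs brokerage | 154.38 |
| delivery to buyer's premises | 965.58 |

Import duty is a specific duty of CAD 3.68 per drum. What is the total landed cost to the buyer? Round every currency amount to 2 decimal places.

Total landed cost: CAD 75643.24

CIF: the seller pays costs through ocean freight and marine insurance to the destination port.
Already in the invoice (seller's account under CIF): inland to port, origin terminal, insurance — exclude.
The CIF price already equals the CIF value: 70364.06
Import duty = 972 × 3.68 = 3576.96
Buyer bears: destination terminal 582.26 + brokerage 154.38 + delivery 965.58 + duty 3576.96 = 5279.18
Landed cost = invoice 70364.06 + 5279.18 = 75643.24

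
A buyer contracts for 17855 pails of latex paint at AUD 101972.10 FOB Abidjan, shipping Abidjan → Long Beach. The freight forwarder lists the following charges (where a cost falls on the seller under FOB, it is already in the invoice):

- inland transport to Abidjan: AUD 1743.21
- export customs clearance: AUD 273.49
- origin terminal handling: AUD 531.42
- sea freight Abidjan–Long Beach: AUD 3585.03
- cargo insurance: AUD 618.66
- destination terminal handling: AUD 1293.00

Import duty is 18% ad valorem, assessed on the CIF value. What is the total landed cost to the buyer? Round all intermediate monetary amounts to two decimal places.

Total landed cost: AUD 126580.43

FOB: the seller bears costs until goods are on board at the origin port; the buyer bears freight, insurance and all costs thereafter.
Already in the invoice (seller's account under FOB): inland to port, export clearance, origin terminal — exclude.
CIF value = FOB price + freight + insurance = 101972.10 + 3585.03 + 618.66 = 106175.79
Import duty = 106175.79 × 18% = 19111.64
Buyer bears: freight 3585.03 + insurance 618.66 + destination terminal 1293.00 + duty 19111.64 = 24608.33
Landed cost = invoice 101972.10 + 24608.33 = 126580.43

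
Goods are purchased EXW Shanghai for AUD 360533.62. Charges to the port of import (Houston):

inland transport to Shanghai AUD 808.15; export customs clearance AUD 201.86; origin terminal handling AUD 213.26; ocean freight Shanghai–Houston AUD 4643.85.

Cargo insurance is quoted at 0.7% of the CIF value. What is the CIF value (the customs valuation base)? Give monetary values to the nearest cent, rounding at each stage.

Let C be the CIF value. C = EXW price + pre-shipment costs + freight + 0.7% × C
C − 0.7% × C = 360533.62 + 808.15 + 201.86 + 213.26 + 4643.85
0.993 × C = 366400.74
C = 366400.74 / 0.993 = 368983.63
Insurance premium = 0.7% × 368983.63 = 2582.89

CIF value: AUD 368983.63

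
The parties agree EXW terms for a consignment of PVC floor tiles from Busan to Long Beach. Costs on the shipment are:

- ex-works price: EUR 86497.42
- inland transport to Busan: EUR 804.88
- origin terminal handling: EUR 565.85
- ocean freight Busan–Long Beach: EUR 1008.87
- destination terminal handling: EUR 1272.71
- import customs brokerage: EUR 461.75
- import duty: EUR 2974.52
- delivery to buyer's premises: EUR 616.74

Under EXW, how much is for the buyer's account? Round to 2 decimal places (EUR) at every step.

Buyer's account: EUR 7705.32

EXW: the seller makes goods available at their premises; the buyer bears all onward costs.
Seller's account: goods 86497.42 = 86497.42
Buyer's account: inland to port 804.88 + origin terminal 565.85 + freight 1008.87 + destination terminal 1272.71 + brokerage 461.75 + duty 2974.52 + delivery 616.74 = 7705.32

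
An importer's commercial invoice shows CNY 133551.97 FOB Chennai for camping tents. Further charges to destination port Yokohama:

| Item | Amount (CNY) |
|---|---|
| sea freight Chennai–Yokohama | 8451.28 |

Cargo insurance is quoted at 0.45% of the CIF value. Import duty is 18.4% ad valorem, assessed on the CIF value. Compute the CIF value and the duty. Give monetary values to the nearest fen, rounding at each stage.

CIF value: CNY 142645.15; import duty: CNY 26246.71

Let C be the CIF value. C = FOB price + freight + 0.45% × C
C − 0.45% × C = 133551.97 + 8451.28
0.9955 × C = 142003.25
C = 142003.25 / 0.9955 = 142645.15
Insurance premium = 0.45% × 142645.15 = 641.90
Import duty = 142645.15 × 18.4% = 26246.71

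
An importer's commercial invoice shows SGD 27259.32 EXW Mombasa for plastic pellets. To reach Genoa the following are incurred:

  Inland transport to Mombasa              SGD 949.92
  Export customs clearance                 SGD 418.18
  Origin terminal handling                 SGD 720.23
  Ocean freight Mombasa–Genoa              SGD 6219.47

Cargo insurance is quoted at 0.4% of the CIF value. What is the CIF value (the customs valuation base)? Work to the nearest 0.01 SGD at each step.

CIF value: SGD 35709.96

Let C be the CIF value. C = EXW price + pre-shipment costs + freight + 0.4% × C
C − 0.4% × C = 27259.32 + 949.92 + 418.18 + 720.23 + 6219.47
0.996 × C = 35567.12
C = 35567.12 / 0.996 = 35709.96
Insurance premium = 0.4% × 35709.96 = 142.84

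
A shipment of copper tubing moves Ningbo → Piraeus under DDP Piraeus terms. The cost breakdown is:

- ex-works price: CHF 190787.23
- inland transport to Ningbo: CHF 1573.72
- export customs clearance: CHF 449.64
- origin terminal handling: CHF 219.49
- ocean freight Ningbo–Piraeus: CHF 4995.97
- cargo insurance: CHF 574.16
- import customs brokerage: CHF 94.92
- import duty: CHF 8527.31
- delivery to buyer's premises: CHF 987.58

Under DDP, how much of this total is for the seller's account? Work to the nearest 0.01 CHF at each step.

DDP: the seller bears all costs including import duty.
Seller's account: goods 190787.23 + inland to port 1573.72 + export clearance 449.64 + origin terminal 219.49 + freight 4995.97 + insurance 574.16 + brokerage 94.92 + duty 8527.31 + delivery 987.58 = 208210.02
Buyer's account: 0.00

Seller's account: CHF 208210.02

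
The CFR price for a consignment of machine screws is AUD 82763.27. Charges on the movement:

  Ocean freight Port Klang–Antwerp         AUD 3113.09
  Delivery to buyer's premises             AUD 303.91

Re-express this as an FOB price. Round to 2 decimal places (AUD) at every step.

Not relevant to the conversion: delivery — on the buyer under both terms; not part of either seller's price.
From CFR to FOB, the seller no longer bears: freight.
FOB price = 82763.27 − 3113.09 = 79650.18

FOB price: AUD 79650.18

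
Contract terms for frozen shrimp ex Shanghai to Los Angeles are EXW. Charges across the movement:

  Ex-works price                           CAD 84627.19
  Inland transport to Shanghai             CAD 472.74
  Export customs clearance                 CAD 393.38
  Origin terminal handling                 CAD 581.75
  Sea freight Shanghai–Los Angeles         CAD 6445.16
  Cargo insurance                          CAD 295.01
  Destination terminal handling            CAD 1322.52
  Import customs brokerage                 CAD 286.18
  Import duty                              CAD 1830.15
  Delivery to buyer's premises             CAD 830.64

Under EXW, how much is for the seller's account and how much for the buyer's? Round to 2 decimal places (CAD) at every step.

Seller: CAD 84627.19; buyer: CAD 12457.53

EXW: the seller makes goods available at their premises; the buyer bears all onward costs.
Seller's account: goods 84627.19 = 84627.19
Buyer's account: inland to port 472.74 + export clearance 393.38 + origin terminal 581.75 + freight 6445.16 + insurance 295.01 + destination terminal 1322.52 + brokerage 286.18 + duty 1830.15 + delivery 830.64 = 12457.53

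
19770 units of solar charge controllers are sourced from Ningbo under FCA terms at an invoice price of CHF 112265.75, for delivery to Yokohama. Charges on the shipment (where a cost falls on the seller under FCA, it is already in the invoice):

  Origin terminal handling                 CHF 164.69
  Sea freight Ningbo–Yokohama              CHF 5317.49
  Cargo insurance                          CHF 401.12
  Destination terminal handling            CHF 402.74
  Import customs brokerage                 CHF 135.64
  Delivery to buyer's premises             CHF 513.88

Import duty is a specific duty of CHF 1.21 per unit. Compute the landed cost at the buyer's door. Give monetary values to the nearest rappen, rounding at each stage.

Total landed cost: CHF 143123.01

FCA: the seller delivers export-cleared goods to the carrier; the buyer bears costs from that point.
CIF value = FCA price + origin terminal + freight + insurance = 112265.75 + 164.69 + 5317.49 + 401.12 = 118149.05
Import duty = 19770 × 1.21 = 23921.70
Buyer bears: origin terminal 164.69 + freight 5317.49 + insurance 401.12 + destination terminal 402.74 + brokerage 135.64 + delivery 513.88 + duty 23921.70 = 30857.26
Landed cost = invoice 112265.75 + 30857.26 = 143123.01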